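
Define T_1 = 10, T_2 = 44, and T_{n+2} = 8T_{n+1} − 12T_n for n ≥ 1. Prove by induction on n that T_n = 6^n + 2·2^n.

Base cases: T_1 = 10 and 6^1 + 2·2^1 = 10; T_2 = 44 and 6^2 + 2·2^2 = 44.
Assume T_i = 6^i + 2·2^i for all 1 ≤ i ≤ j, where j ≥ 2.
Then T_{j+1} = 8T_j − 12T_{j−1} = 8·(6^j + 2·2^j) − 12·(6^{j−1} + 2·2^{j−1}) = (8·6 − 12)6^{j−1} + 2·(8·2 − 12)2^{j−1} = 36·6^{j−1} + 8·2^{j−1} = 6^{j+1} + 2·2^{j+1}.
So the formula holds for j+1, and by strong induction T_n = 6^n + 2·2^n for all n ≥ 1.

T_n = 6^n + 2·2^n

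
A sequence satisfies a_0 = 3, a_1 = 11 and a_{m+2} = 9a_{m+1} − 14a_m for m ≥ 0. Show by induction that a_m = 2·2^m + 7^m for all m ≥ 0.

Base cases: a_0 = 3 and 2·2^0 + 7^0 = 3; a_1 = 11 and 2·2^1 + 7^1 = 11.
Assume a_j = 2·2^j + 7^j for all 0 ≤ j ≤ k, where k ≥ 1.
Then a_{k+1} = 9a_k − 14a_{k−1} = 9·(2·2^k + 7^k) − 14·(2·2^{k−1} + 7^{k−1}) = 2·(9·2 − 14)2^{k−1} + (9·7 − 14)7^{k−1} = 8·2^{k−1} + 49·7^{k−1} = 2·2^{k+1} + 7^{k+1}.
Hence a_m = 2·2^m + 7^m for every m ≥ 0, by strong induction.

a_m = 2·2^m + 7^m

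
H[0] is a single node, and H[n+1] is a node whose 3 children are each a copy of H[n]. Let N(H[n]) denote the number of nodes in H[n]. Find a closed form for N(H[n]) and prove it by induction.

Claim: N(H[n]) = (3^{n+1} − 1)/2.

Base case: N(H[0]) = 1, and (3^{0+1} − 1)/2 = 1.
Assume N(H[j]) = (3^{j+1} − 1)/2.
Then N(H[j+1]) = 1 + 3N(H[j]) = 1 + 3·(3^{j+1} − 1)/2 = 1 + (3^{j+2} − 3)/2 = (2 + 3^{j+2} − 3)/2 = (3^{j+2} − 1)/2.
Hence N(H[n]) = (3^{n+1} − 1)/2 for every n ≥ 0, by induction.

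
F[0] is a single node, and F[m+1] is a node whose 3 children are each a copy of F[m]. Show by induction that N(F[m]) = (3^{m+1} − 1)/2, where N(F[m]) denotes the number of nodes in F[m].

Base case: N(F[0]) = 1, and (3^{0+1} − 1)/2 = 1.
Assume N(F[r]) = (3^{r+1} − 1)/2.
Then N(F[r+1]) = 1 + 3N(F[r]) = 1 + 3·(3^{r+1} − 1)/2 = 1 + (3^{r+2} − 3)/2 = (2 + 3^{r+2} − 3)/2 = (3^{r+2} − 1)/2.
Hence N(F[m]) = (3^{m+1} − 1)/2 for every m ≥ 0, by induction.

N(F[m]) = (3^{m+1} − 1)/2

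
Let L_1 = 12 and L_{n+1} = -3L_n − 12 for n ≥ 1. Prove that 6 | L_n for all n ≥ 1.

Base case: L_1 = 12 = 6·2, so 6 | L_1.
Assume 6 | L_r, so L_r = 6t for some integer t.
Then L_{r+1} = -3L_r − 12 = -3·(6t) − 12 = 6(-3t − 2), so 6 | L_{r+1}.
By induction, 6 | L_n for all n ≥ 1.

6 | L_n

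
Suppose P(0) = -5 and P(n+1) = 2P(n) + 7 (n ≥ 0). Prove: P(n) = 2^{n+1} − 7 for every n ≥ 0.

Base case: P(0) = -5, and 2^{0+1} − 7 = 2 − 7 = -5.
Assume P(r) = 2^{r+1} − 7 for some r ≥ 0.
Then P(r+1) = 2P(r) + 7 = 2·(2^{r+1} − 7) + 7 = 2^{r+2} − 14 + 7 = 2^{r+2} − 7.
So the formula holds for r+1, and by induction P(n) = 2^{n+1} − 7 for all n ≥ 0.

P(n) = 2^{n+1} − 7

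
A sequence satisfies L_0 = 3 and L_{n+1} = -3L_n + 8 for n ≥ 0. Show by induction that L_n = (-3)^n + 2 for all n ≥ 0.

Base case: L_0 = 3, and (-3)^0 + 2 = 1 + 2 = 3.
Assume L_k = (-3)^k + 2 for some k ≥ 0.
Then L_{k+1} = -3L_k + 8 = -3·((-3)^k + 2) + 8 = -3·(-3)^k − 6 + 8 = (-3)^{k+1} + 2.
So the formula holds for k+1, and by induction L_n = (-3)^n + 2 for all n ≥ 0.

L_n = (-3)^n + 2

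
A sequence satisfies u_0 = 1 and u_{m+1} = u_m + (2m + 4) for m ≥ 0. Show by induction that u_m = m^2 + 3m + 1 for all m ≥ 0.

Base case: u_0 = 1, and 0^2 + 3·0 + 1 = 1.
Assume u_k = k^2 + 3k + 1.
Then u_{k+1} = u_k + (2k + 4) = (k^2 + 3k + 1) + (2k + 4) = k^2 + 5k + 5,
and (k+1)^2 + 3·(k+1) + 1 = k^2 + 5k + 5.
Hence u_m = m^2 + 3m + 1 for every m ≥ 0, by induction.

u_m = m^2 + 3m + 1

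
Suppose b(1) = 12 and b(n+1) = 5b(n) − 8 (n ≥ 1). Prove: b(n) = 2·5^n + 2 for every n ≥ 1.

Base case: b(1) = 12, and 2·5^1 + 2 = 10 + 2 = 12.
Assume b(m) = 2·5^m + 2 for some m ≥ 1.
Then b(m+1) = 5b(m) − 8 = 5·(2·5^m + 2) − 8 = 10·5^m + 10 − 8 = 2·5^{m+1} + 2.
This completes the inductive step, so b(n) = 2·5^n + 2 for all n ≥ 1.

b(n) = 2·5^n + 2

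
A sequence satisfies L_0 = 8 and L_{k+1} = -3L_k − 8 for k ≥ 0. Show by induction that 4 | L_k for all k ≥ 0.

Base case: L_0 = 8 = 4·2, so 4 | L_0.
Assume 4 | L_j, so L_j = 4t for some integer t.
Then L_{j+1} = -3L_j − 8 = -3·(4t) − 8 = 4(-3t − 2), so 4 | L_{j+1}.
This completes the inductive step, so 4 | L_k for all k ≥ 0.

4 | L_k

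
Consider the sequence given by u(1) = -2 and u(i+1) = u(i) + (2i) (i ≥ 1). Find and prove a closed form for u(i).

Claim: u(i) = i^2 − i − 2.

Base case: u(1) = -2, and 1^2 − 1 − 2 = -2.
Assume u(m) = m^2 − m − 2.
Then u(m+1) = u(m) + (2m) = (m^2 − m − 2) + (2m) = m^2 + m − 2,
and (m+1)^2 − (m+1) − 2 = m^2 + m − 2.
Hence u(i) = i^2 − i − 2 for every i ≥ 1, by induction.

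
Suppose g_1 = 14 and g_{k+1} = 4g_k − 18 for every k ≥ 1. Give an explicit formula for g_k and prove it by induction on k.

Claim: g_k = 2·4^k + 6.

Base case: g_1 = 14, and 2·4^1 + 6 = 8 + 6 = 14.
Assume g_m = 2·4^m + 6 for some m ≥ 1.
Then g_{m+1} = 4g_m − 18 = 4·(2·4^m + 6) − 18 = 8·4^m + 24 − 18 = 2·4^{m+1} + 6.
This completes the inductive step, so g_k = 2·4^k + 6 for all k ≥ 1.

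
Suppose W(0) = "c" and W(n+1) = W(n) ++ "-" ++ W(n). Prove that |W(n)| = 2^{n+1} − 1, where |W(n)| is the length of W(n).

Base case: |W(0)| = 1, and 2^{0+1} − 1 = 1.
Assume |W(r)| = 2^{r+1} − 1.
Then |W(r+1)| = |W(r)| + 1 + |W(r)| = 2|W(r)| + 1 = 2(2^{r+1} − 1) + 1 = 2^{r+2} − 2 + 1 = 2^{r+2} − 1.
By induction, |W(n)| = 2^{n+1} − 1 for all n ≥ 0.

|W(n)| = 2^{n+1} − 1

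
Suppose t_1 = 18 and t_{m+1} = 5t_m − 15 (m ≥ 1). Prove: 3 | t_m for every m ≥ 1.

Base case: t_1 = 18 = 3·6, so 3 | t_1.
Assume 3 | t_r, so t_r = 3s for some integer s.
Then t_{r+1} = 5t_r − 15 = 5·(3s) − 15 = 3(5s − 5), so 3 | t_{r+1}.
Hence 3 | t_m for every m ≥ 1, by induction.

3 | t_m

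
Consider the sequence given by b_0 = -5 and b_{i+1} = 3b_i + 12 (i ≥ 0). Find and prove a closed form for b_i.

Claim: b_i = 3^i − 6.

Base case: b_0 = -5, and 3^0 − 6 = 1 − 6 = -5.
Assume b_m = 3^m − 6 for some m ≥ 0.
Then b_{m+1} = 3b_m + 12 = 3·(3^m − 6) + 12 = 3^{m+1} − 18 + 12 = 3^{m+1} − 6.
This completes the inductive step, so b_i = 3^i − 6 for all i ≥ 0.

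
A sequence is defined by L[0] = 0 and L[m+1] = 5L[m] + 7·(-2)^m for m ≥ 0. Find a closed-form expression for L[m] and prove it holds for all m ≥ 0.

Claim: L[m] = 5^m − (-2)^m.

Base case: L[0] = 0, and 5^0 − (-2)^0 = 1 − 1 = 0.
Assume L[j] = 5^j − (-2)^j for some j ≥ 0.
Then L[j+1] = 5L[j] + 7·(-2)^j = 5·(5^j − (-2)^j) + 7·(-2)^j = 5^{j+1} − 5·(-2)^j + 7·(-2)^j = 5^{j+1} + 2·(-2)^j = 5^{j+1} − (-2)^{j+1}.
Hence L[m] = 5^m − (-2)^m for every m ≥ 0, by induction.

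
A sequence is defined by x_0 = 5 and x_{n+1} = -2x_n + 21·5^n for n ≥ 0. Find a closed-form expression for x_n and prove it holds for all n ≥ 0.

Claim: x_n = 2·(-2)^n + 3·5^n.

Base case: x_0 = 5, and 2·(-2)^0 + 3·5^0 = 2 + 3 = 5.
Assume x_j = 2·(-2)^j + 3·5^j for some j ≥ 0.
Then x_{j+1} = -2x_j + 21·5^j = -2·(2·(-2)^j + 3·5^j) + 21·5^j = 2·(-2)^{j+1} − 6·5^j + 21·5^j = 2·(-2)^{j+1} + 15·5^j = 2·(-2)^{j+1} + 3·5^{j+1}.
Hence x_n = 2·(-2)^n + 3·5^n for every n ≥ 0, by induction.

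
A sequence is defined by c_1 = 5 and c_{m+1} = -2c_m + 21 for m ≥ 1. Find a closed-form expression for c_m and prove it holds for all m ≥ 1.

Claim: c_m = (-2)^m + 7.

Base case: c_1 = 5, and (-2)^1 + 7 = -2 + 7 = 5.
Assume c_r = (-2)^r + 7 for some r ≥ 1.
Then c_{r+1} = -2c_r + 21 = -2·((-2)^r + 7) + 21 = -2·(-2)^r − 14 + 21 = (-2)^{r+1} + 7.
Hence c_m = (-2)^m + 7 for every m ≥ 1, by induction.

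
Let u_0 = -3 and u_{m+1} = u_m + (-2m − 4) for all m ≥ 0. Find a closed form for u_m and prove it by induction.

Claim: u_m = -m^2 − 3m − 3.

Base case: u_0 = -3, and -0^2 − 3·0 − 3 = -3.
Assume u_j = -j^2 − 3j − 3.
Then u_{j+1} = u_j + (-2j − 4) = (-j^2 − 3j − 3) + (-2j − 4) = -j^2 − 5j − 7,
and -(j+1)^2 − 3·(j+1) − 3 = -j^2 − 5j − 7.
By induction, u_m = -m^2 − 3m − 3 for all m ≥ 0.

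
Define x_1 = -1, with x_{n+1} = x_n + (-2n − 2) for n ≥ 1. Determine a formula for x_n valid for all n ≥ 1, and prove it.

Claim: x_n = -n^2 − n + 1.

Base case: x_1 = -1, and -1^2 − 1 + 1 = -1.
Assume x_k = -k^2 − k + 1.
Then x_{k+1} = x_k + (-2k − 2) = (-k^2 − k + 1) + (-2k − 2) = -k^2 − 3k − 1,
and -(k+1)^2 − (k+1) + 1 = -k^2 − 3k − 1.
Hence x_n = -n^2 − n + 1 for every n ≥ 1, by induction.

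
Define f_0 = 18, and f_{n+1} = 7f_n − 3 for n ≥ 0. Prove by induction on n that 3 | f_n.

Base case: f_0 = 18 = 3·6, so 3 | f_0.
Assume 3 | f_k, so f_k = 3t for some integer t.
Then f_{k+1} = 7f_k − 3 = 7·(3t) − 3 = 3(7t − 1), so 3 | f_{k+1}.
Hence 3 | f_n for every n ≥ 0, by induction.

3 | f_n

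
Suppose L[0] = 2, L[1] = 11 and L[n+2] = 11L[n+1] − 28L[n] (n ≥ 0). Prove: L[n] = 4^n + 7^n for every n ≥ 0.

Base cases: L[0] = 2 and 4^0 + 7^0 = 2; L[1] = 11 and 4^1 + 7^1 = 11.
Assume L[j] = 4^j + 7^j for all 0 ≤ j ≤ m, where m ≥ 1.
Then L[m+1] = 11L[m] − 28L[m−1] = 11·(4^m + 7^m) − 28·(4^{m−1} + 7^{m−1}) = (11·4 − 28)4^{m−1} + (11·7 − 28)7^{m−1} = 16·4^{m−1} + 49·7^{m−1} = 4^{m+1} + 7^{m+1}.
This completes the inductive step, so L[n] = 4^n + 7^n for all n ≥ 0.

L[n] = 4^n + 7^n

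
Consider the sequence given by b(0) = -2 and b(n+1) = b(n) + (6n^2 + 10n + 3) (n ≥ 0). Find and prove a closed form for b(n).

Claim: b(n) = 2n^3 + 2n^2 − n − 2.

Base case: b(0) = -2, and 2·0^3 + 2·0^2 − 0 − 2 = -2.
Assume b(r) = 2r^3 + 2r^2 − r − 2.
Then b(r+1) = b(r) + (6r^2 + 10r + 3) = (2r^3 + 2r^2 − r − 2) + (6r^2 + 10r + 3) = 2r^3 + 8r^2 + 9r + 1,
and 2·(r+1)^3 + 2·(r+1)^2 − (r+1) − 2 = 2r^3 + 8r^2 + 9r + 1.
This completes the inductive step, so b(n) = 2n^3 + 2n^2 − n − 2 for all n ≥ 0.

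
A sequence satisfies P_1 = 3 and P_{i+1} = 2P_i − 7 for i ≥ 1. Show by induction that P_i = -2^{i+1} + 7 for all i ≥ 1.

Base case: P_1 = 3, and -2^{1+1} + 7 = -4 + 7 = 3.
Assume P_k = -2^{k+1} + 7 for some k ≥ 1.
Then P_{k+1} = 2P_k − 7 = 2·(-2^{k+1} + 7) − 7 = -2^{k+2} + 14 − 7 = -2^{k+2} + 7.
So the formula holds for k+1, and by induction P_i = -2^{i+1} + 7 for all i ≥ 1.

P_i = -2^{i+1} + 7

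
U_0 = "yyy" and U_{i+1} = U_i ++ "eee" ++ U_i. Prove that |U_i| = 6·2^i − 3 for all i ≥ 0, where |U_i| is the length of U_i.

Base case: |U_0| = 3, and 6·2^0 − 3 = 3.
Assume |U_k| = 6·2^k − 3.
Then |U_{k+1}| = |U_k| + 3 + |U_k| = 2|U_k| + 3 = 2(6·2^k − 3) + 3 = 6·2^{k+1} − 6 + 3 = 6·2^{k+1} − 3.
Hence |U_i| = 6·2^i − 3 for every i ≥ 0, by induction.

|U_i| = 6·2^i − 3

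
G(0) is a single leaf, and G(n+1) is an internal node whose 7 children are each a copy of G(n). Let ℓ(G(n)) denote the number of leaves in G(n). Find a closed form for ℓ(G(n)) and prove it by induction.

Claim: ℓ(G(n)) = 7^n.

Base case: ℓ(G(0)) = 1, and 7^0 = 1.
Assume ℓ(G(k)) = 7^k.
Then ℓ(G(k+1)) = 7·ℓ(G(k)) = 7·7^k = 7^{k+1}.
So the formula holds for k+1, and by induction ℓ(G(n)) = 7^n for all n ≥ 0.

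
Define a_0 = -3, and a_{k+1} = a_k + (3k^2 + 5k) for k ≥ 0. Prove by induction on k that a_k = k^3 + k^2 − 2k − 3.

Base case: a_0 = -3, and 0^3 + 0^2 − 2·0 − 3 = -3.
Assume a_m = m^3 + m^2 − 2m − 3.
Then a_{m+1} = a_m + (3m^2 + 5m) = (m^3 + m^2 − 2m − 3) + (3m^2 + 5m) = m^3 + 4m^2 + 3m − 3,
and (m+1)^3 + (m+1)^2 − 2·(m+1) − 3 = m^3 + 4m^2 + 3m − 3.
Hence a_k = k^3 + k^2 − 2k − 3 for every k ≥ 0, by induction.

a_k = k^3 + k^2 − 2k − 3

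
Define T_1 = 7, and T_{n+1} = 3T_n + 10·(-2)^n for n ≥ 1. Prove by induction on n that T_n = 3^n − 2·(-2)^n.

Base case: T_1 = 7, and 3^1 − 2·(-2)^1 = 3 + 4 = 7.
Assume T_k = 3^k − 2·(-2)^k for some k ≥ 1.
Then T_{k+1} = 3T_k + 10·(-2)^k = 3·(3^k − 2·(-2)^k) + 10·(-2)^k = 3^{k+1} − 6·(-2)^k + 10·(-2)^k = 3^{k+1} + 4·(-2)^k = 3^{k+1} − 2·(-2)^{k+1}.
This completes the inductive step, so T_n = 3^n − 2·(-2)^n for all n ≥ 1.

T_n = 3^n − 2·(-2)^n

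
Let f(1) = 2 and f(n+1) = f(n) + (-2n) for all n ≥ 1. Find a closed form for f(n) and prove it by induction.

Claim: f(n) = -n^2 + n + 2.

Base case: f(1) = 2, and -1^2 + 1 + 2 = 2.
Assume f(m) = -m^2 + m + 2.
Then f(m+1) = f(m) + (-2m) = (-m^2 + m + 2) + (-2m) = -m^2 − m + 2,
and -(m+1)^2 + (m+1) + 2 = -m^2 − m + 2.
By induction, f(n) = -n^2 + n + 2 for all n ≥ 1.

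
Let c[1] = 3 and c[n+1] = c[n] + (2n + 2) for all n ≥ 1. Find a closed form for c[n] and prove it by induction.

Claim: c[n] = n^2 + n + 1.

Base case: c[1] = 3, and 1^2 + 1 + 1 = 3.
Assume c[m] = m^2 + m + 1.
Then c[m+1] = c[m] + (2m + 2) = (m^2 + m + 1) + (2m + 2) = m^2 + 3m + 3,
and (m+1)^2 + (m+1) + 1 = m^2 + 3m + 3.
By induction, c[n] = n^2 + n + 1 for all n ≥ 1.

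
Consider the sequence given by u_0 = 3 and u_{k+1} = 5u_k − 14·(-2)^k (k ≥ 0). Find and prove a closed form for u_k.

Claim: u_k = 5^k + 2·(-2)^k.

Base case: u_0 = 3, and 5^0 + 2·(-2)^0 = 1 + 2 = 3.
Assume u_r = 5^r + 2·(-2)^r for some r ≥ 0.
Then u_{r+1} = 5u_r − 14·(-2)^r = 5·(5^r + 2·(-2)^r) − 14·(-2)^r = 5^{r+1} + 10·(-2)^r − 14·(-2)^r = 5^{r+1} − 4·(-2)^r = 5^{r+1} + 2·(-2)^{r+1}.
Hence u_k = 5^k + 2·(-2)^k for every k ≥ 0, by induction.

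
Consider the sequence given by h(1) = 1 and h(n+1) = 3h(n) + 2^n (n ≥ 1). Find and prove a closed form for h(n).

Claim: h(n) = 3^n − 2^n.

Base case: h(1) = 1, and 3^1 − 2^1 = 3 − 2 = 1.
Assume h(m) = 3^m − 2^m for some m ≥ 1.
Then h(m+1) = 3h(m) + 2^m = 3·(3^m − 2^m) + 2^m = 3^{m+1} − 3·2^m + 2^m = 3^{m+1} − 2·2^m = 3^{m+1} − 2^{m+1}.
So the formula holds for m+1, and by induction h(n) = 3^n − 2^n for all n ≥ 1.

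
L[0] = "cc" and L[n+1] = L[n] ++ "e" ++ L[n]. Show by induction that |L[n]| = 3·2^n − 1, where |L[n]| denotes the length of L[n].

Base case: |L[0]| = 2, and 3·2^0 − 1 = 2.
Assume |L[j]| = 3·2^j − 1.
Then |L[j+1]| = |L[j]| + 1 + |L[j]| = 2|L[j]| + 1 = 2(3·2^j − 1) + 1 = 3·2^{j+1} − 2 + 1 = 3·2^{j+1} − 1.
So the formula holds for j+1, and by induction |L[n]| = 3·2^n − 1 for all n ≥ 0.

|L[n]| = 3·2^n − 1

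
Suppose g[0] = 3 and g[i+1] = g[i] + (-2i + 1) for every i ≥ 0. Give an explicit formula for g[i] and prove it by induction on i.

Claim: g[i] = -i^2 + 2i + 3.

Base case: g[0] = 3, and -0^2 + 2·0 + 3 = 3.
Assume g[k] = -k^2 + 2k + 3.
Then g[k+1] = g[k] + (-2k + 1) = (-k^2 + 2k + 3) + (-2k + 1) = -k^2 + 4,
and -(k+1)^2 + 2·(k+1) + 3 = -k^2 + 4.
By induction, g[i] = -i^2 + 2i + 3 for all i ≥ 0.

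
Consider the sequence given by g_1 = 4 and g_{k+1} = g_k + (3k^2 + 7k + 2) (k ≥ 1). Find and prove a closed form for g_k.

Claim: g_k = k^3 + 2k^2 − k + 2.

Base case: g_1 = 4, and 1^3 + 2·1^2 − 1 + 2 = 4.
Assume g_r = r^3 + 2r^2 − r + 2.
Then g_{r+1} = g_r + (3r^2 + 7r + 2) = (r^3 + 2r^2 − r + 2) + (3r^2 + 7r + 2) = r^3 + 5r^2 + 6r + 4,
and (r+1)^3 + 2·(r+1)^2 − (r+1) + 2 = r^3 + 5r^2 + 6r + 4.
By induction, g_k = k^3 + 2k^2 − k + 2 for all k ≥ 1.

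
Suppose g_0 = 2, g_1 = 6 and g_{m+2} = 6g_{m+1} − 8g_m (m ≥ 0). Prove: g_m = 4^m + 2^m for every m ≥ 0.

Base cases: g_0 = 2 and 4^0 + 2^0 = 2; g_1 = 6 and 4^1 + 2^1 = 6.
Assume g_j = 4^j + 2^j for all 0 ≤ j ≤ r, where r ≥ 1.
Then g_{r+1} = 6g_r − 8g_{r−1} = 6·(4^r + 2^r) − 8·(4^{r−1} + 2^{r−1}) = (6·4 − 8)4^{r−1} + (6·2 − 8)2^{r−1} = 16·4^{r−1} + 4·2^{r−1} = 4^{r+1} + 2^{r+1}.
This completes the inductive step, so g_m = 4^m + 2^m for all m ≥ 0.

g_m = 4^m + 2^m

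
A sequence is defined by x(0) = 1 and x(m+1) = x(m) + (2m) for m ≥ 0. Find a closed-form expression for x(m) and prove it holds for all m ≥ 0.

Claim: x(m) = m^2 − m + 1.

Base case: x(0) = 1, and 0^2 − 0 + 1 = 1.
Assume x(k) = k^2 − k + 1.
Then x(k+1) = x(k) + (2k) = (k^2 − k + 1) + (2k) = k^2 + k + 1,
and (k+1)^2 − (k+1) + 1 = k^2 + k + 1.
By induction, x(m) = m^2 − m + 1 for all m ≥ 0.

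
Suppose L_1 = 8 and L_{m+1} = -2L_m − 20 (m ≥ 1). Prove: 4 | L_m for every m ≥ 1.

Base case: L_1 = 8 = 4·2, so 4 | L_1.
Assume 4 | L_k, so L_k = 4t for some integer t.
Then L_{k+1} = -2L_k − 20 = -2·(4t) − 20 = 4(-2t − 5), so 4 | L_{k+1}.
Hence 4 | L_m for every m ≥ 1, by induction.

4 | L_m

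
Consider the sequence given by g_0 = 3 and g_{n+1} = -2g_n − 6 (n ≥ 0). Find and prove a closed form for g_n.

Claim: g_n = 5·(-2)^n − 2.

Base case: g_0 = 3, and 5·(-2)^0 − 2 = 5 − 2 = 3.
Assume g_r = 5·(-2)^r − 2 for some r ≥ 0.
Then g_{r+1} = -2g_r − 6 = -2·(5·(-2)^r − 2) − 6 = -10·(-2)^r + 4 − 6 = 5·(-2)^{r+1} − 2.
Hence g_n = 5·(-2)^n − 2 for every n ≥ 0, by induction.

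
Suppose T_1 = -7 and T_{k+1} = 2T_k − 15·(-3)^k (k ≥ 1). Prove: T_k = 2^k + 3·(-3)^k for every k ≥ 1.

Base case: T_1 = -7, and 2^1 + 3·(-3)^1 = 2 − 9 = -7.
Assume T_r = 2^r + 3·(-3)^r for some r ≥ 1.
Then T_{r+1} = 2T_r − 15·(-3)^r = 2·(2^r + 3·(-3)^r) − 15·(-3)^r = 2^{r+1} + 6·(-3)^r − 15·(-3)^r = 2^{r+1} − 9·(-3)^r = 2^{r+1} + 3·(-3)^{r+1}.
Hence T_k = 2^k + 3·(-3)^k for every k ≥ 1, by induction.

T_k = 2^k + 3·(-3)^k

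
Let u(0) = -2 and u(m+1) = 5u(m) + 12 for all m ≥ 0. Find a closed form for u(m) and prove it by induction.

Claim: u(m) = 5^m − 3.

Base case: u(0) = -2, and 5^0 − 3 = 1 − 3 = -2.
Assume u(j) = 5^j − 3 for some j ≥ 0.
Then u(j+1) = 5u(j) + 12 = 5·(5^j − 3) + 12 = 5^{j+1} − 15 + 12 = 5^{j+1} − 3.
By induction, u(m) = 5^m − 3 for all m ≥ 0.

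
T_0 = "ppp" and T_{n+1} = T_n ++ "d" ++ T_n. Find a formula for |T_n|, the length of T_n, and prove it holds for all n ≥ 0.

Claim: |T_n| = 2^{n+2} − 1.

Base case: |T_0| = 3, and 2^{0+2} − 1 = 3.
Assume |T_m| = 2^{m+2} − 1.
Then |T_{m+1}| = |T_m| + 1 + |T_m| = 2|T_m| + 1 = 2(2^{m+2} − 1) + 1 = 2^{m+3} − 2 + 1 = 2^{m+3} − 1.
So the formula holds for m+1, and by induction |T_n| = 2^{n+2} − 1 for all n ≥ 0.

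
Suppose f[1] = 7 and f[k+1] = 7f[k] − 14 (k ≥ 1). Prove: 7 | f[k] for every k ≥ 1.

Base case: f[1] = 7 = 7·1, so 7 | f[1].
Assume 7 | f[m], so f[m] = 7t for some integer t.
Then f[m+1] = 7f[m] − 14 = 7·(7t) − 14 = 7(7t − 2), so 7 | f[m+1].
By induction, 7 | f[k] for all k ≥ 1.

7 | f[k]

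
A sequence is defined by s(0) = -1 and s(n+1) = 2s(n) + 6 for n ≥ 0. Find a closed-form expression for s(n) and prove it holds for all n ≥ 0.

Claim: s(n) = 5·2^n − 6.

Base case: s(0) = -1, and 5·2^0 − 6 = 5 − 6 = -1.
Assume s(k) = 5·2^k − 6 for some k ≥ 0.
Then s(k+1) = 2s(k) + 6 = 2·(5·2^k − 6) + 6 = 10·2^k − 12 + 6 = 5·2^{k+1} − 6.
Hence s(n) = 5·2^n − 6 for every n ≥ 0, by induction.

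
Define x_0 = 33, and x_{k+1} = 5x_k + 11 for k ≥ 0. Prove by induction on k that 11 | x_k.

Base case: x_0 = 33 = 11·3, so 11 | x_0.
Assume 11 | x_r, so x_r = 11t for some integer t.
Then x_{r+1} = 5x_r + 11 = 5·(11t) + 11 = 11(5t + 1), so 11 | x_{r+1}.
So the property holds for r+1, and by induction 11 | x_k for all k ≥ 0.

11 | x_k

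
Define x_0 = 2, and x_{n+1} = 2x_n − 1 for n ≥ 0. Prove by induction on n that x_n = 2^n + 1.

Base case: x_0 = 2, and 2^0 + 1 = 1 + 1 = 2.
Assume x_m = 2^m + 1 for some m ≥ 0.
Then x_{m+1} = 2x_m − 1 = 2·(2^m + 1) − 1 = 2^{m+1} + 2 − 1 = 2^{m+1} + 1.
So the formula holds for m+1, and by induction x_n = 2^n + 1 for all n ≥ 0.

x_n = 2^n + 1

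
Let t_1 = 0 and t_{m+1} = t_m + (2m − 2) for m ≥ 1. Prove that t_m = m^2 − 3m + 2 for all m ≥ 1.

Base case: t_1 = 0, and 1^2 − 3·1 + 2 = 0.
Assume t_r = r^2 − 3r + 2.
Then t_{r+1} = t_r + (2r − 2) = (r^2 − 3r + 2) + (2r − 2) = r^2 − r,
and (r+1)^2 − 3·(r+1) + 2 = r^2 − r.
Hence t_m = m^2 − 3m + 2 for every m ≥ 1, by induction.

t_m = m^2 − 3m + 2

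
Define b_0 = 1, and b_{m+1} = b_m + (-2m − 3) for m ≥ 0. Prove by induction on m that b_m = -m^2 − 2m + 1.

Base case: b_0 = 1, and -0^2 − 2·0 + 1 = 1.
Assume b_r = -r^2 − 2r + 1.
Then b_{r+1} = b_r + (-2r − 3) = (-r^2 − 2r + 1) + (-2r − 3) = -r^2 − 4r − 2,
and -(r+1)^2 − 2·(r+1) + 1 = -r^2 − 4r − 2.
This completes the inductive step, so b_m = -m^2 − 2m + 1 for all m ≥ 0.

b_m = -m^2 − 2m + 1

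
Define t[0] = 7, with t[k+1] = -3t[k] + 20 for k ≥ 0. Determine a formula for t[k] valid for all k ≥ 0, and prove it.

Claim: t[k] = 2·(-3)^k + 5.

Base case: t[0] = 7, and 2·(-3)^0 + 5 = 2 + 5 = 7.
Assume t[m] = 2·(-3)^m + 5 for some m ≥ 0.
Then t[m+1] = -3t[m] + 20 = -3·(2·(-3)^m + 5) + 20 = -6·(-3)^m − 15 + 20 = 2·(-3)^{m+1} + 5.
This completes the inductive step, so t[k] = 2·(-3)^k + 5 for all k ≥ 0.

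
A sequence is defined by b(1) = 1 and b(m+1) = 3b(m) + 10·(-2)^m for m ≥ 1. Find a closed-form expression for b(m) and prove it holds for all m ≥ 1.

Claim: b(m) = -3^m − 2·(-2)^m.

Base case: b(1) = 1, and -3^1 − 2·(-2)^1 = -3 + 4 = 1.
Assume b(r) = -3^r − 2·(-2)^r for some r ≥ 1.
Then b(r+1) = 3b(r) + 10·(-2)^r = 3·(-3^r − 2·(-2)^r) + 10·(-2)^r = -3^{r+1} − 6·(-2)^r + 10·(-2)^r = -3^{r+1} + 4·(-2)^r = -3^{r+1} − 2·(-2)^{r+1}.
Hence b(m) = -3^m − 2·(-2)^m for every m ≥ 1, by induction.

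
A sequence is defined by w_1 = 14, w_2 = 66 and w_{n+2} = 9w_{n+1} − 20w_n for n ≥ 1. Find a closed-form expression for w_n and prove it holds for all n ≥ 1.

Claim: w_n = 2·5^n + 4^n.

Base cases: w_1 = 14 and 2·5^1 + 4^1 = 14; w_2 = 66 and 2·5^2 + 4^2 = 66.
Assume w_i = 2·5^i + 4^i for all 1 ≤ i ≤ j, where j ≥ 2.
Then w_{j+1} = 9w_j − 20w_{j−1} = 9·(2·5^j + 4^j) − 20·(2·5^{j−1} + 4^{j−1}) = 2·(9·5 − 20)5^{j−1} + (9·4 − 20)4^{j−1} = 50·5^{j−1} + 16·4^{j−1} = 2·5^{j+1} + 4^{j+1}.
By strong induction, w_n = 2·5^n + 4^n for all n ≥ 1.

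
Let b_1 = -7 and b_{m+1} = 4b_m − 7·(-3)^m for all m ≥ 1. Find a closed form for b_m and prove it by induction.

Claim: b_m = -4^m + (-3)^m.

Base case: b_1 = -7, and -4^1 + (-3)^1 = -4 − 3 = -7.
Assume b_k = -4^k + (-3)^k for some k ≥ 1.
Then b_{k+1} = 4b_k − 7·(-3)^k = 4·(-4^k + (-3)^k) − 7·(-3)^k = -4^{k+1} + 4·(-3)^k − 7·(-3)^k = -4^{k+1} − 3·(-3)^k = -4^{k+1} + (-3)^{k+1}.
Hence b_m = -4^m + (-3)^m for every m ≥ 1, by induction.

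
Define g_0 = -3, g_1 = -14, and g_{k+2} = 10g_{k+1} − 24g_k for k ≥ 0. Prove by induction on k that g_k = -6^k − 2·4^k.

Base cases: g_0 = -3 and -6^0 − 2·4^0 = -3; g_1 = -14 and -6^1 − 2·4^1 = -14.
Assume g_j = -6^j − 2·4^j for all 0 ≤ j ≤ m, where m ≥ 1.
Then g_{m+1} = 10g_m − 24g_{m−1} = 10·(-6^m − 2·4^m) − 24·(-6^{m−1} − 2·4^{m−1}) = -(10·6 − 24)6^{m−1} − 2·(10·4 − 24)4^{m−1} = -36·6^{m−1} − 32·4^{m−1} = -6^{m+1} − 2·4^{m+1}.
By strong induction, g_k = -6^k − 2·4^k for all k ≥ 0.

g_k = -6^k − 2·4^k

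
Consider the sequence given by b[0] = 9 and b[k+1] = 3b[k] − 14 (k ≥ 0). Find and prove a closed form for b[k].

Claim: b[k] = 2·3^k + 7.

Base case: b[0] = 9, and 2·3^0 + 7 = 2 + 7 = 9.
Assume b[r] = 2·3^r + 7 for some r ≥ 0.
Then b[r+1] = 3b[r] − 14 = 3·(2·3^r + 7) − 14 = 6·3^r + 21 − 14 = 2·3^{r+1} + 7.
Hence b[k] = 2·3^k + 7 for every k ≥ 0, by induction.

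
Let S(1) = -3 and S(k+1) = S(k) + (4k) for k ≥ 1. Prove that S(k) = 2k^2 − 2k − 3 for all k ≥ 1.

Base case: S(1) = -3, and 2·1^2 − 2·1 − 3 = -3.
Assume S(m) = 2m^2 − 2m − 3.
Then S(m+1) = S(m) + (4m) = (2m^2 − 2m − 3) + (4m) = 2m^2 + 2m − 3,
and 2·(m+1)^2 − 2·(m+1) − 3 = 2m^2 + 2m − 3.
This completes the inductive step, so S(k) = 2k^2 − 2k − 3 for all k ≥ 1.

S(k) = 2k^2 − 2k − 3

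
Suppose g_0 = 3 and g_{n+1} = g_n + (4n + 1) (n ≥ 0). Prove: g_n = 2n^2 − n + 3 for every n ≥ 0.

Base case: g_0 = 3, and 2·0^2 − 0 + 3 = 3.
Assume g_k = 2k^2 − k + 3.
Then g_{k+1} = g_k + (4k + 1) = (2k^2 − k + 3) + (4k + 1) = 2k^2 + 3k + 4,
and 2·(k+1)^2 − (k+1) + 3 = 2k^2 + 3k + 4.
By induction, g_n = 2n^2 − n + 3 for all n ≥ 0.

g_n = 2n^2 − n + 3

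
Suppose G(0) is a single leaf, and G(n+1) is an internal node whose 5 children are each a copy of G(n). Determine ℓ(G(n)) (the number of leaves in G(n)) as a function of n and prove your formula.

Claim: ℓ(G(n)) = 5^n.

Base case: ℓ(G(0)) = 1, and 5^0 = 1.
Assume ℓ(G(r)) = 5^r.
Then ℓ(G(r+1)) = 5·ℓ(G(r)) = 5·5^r = 5^{r+1}.
Hence ℓ(G(n)) = 5^n for every n ≥ 0, by induction.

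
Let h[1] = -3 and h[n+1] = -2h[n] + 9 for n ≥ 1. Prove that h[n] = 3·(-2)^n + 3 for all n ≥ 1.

Base case: h[1] = -3, and 3·(-2)^1 + 3 = -6 + 3 = -3.
Assume h[j] = 3·(-2)^j + 3 for some j ≥ 1.
Then h[j+1] = -2h[j] + 9 = -2·(3·(-2)^j + 3) + 9 = -6·(-2)^j − 6 + 9 = 3·(-2)^{j+1} + 3.
So the formula holds for j+1, and by induction h[n] = 3·(-2)^n + 3 for all n ≥ 1.

h[n] = 3·(-2)^n + 3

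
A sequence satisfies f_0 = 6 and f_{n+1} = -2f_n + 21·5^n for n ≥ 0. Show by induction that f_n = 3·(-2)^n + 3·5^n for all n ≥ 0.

Base case: f_0 = 6, and 3·(-2)^0 + 3·5^0 = 3 + 3 = 6.
Assume f_m = 3·(-2)^m + 3·5^m for some m ≥ 0.
Then f_{m+1} = -2f_m + 21·5^m = -2·(3·(-2)^m + 3·5^m) + 21·5^m = 3·(-2)^{m+1} − 6·5^m + 21·5^m = 3·(-2)^{m+1} + 15·5^m = 3·(-2)^{m+1} + 3·5^{m+1}.
So the formula holds for m+1, and by induction f_n = 3·(-2)^n + 3·5^n for all n ≥ 0.

f_n = 3·(-2)^n + 3·5^n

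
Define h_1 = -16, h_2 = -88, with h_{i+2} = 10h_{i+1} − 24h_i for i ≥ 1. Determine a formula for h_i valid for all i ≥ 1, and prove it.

Claim: h_i = -4^i − 2·6^i.

Base cases: h_1 = -16 and -4^1 − 2·6^1 = -16; h_2 = -88 and -4^2 − 2·6^2 = -88.
Assume h_t = -4^t − 2·6^t for all 1 ≤ t ≤ j, where j ≥ 2.
Then h_{j+1} = 10h_j − 24h_{j−1} = 10·(-4^j − 2·6^j) − 24·(-4^{j−1} − 2·6^{j−1}) = -(10·4 − 24)4^{j−1} − 2·(10·6 − 24)6^{j−1} = -16·4^{j−1} − 72·6^{j−1} = -4^{j+1} − 2·6^{j+1}.
Hence h_i = -4^i − 2·6^i for every i ≥ 1, by strong induction.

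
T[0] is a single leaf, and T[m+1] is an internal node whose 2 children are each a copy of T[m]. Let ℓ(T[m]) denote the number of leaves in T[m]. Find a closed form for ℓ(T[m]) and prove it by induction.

Claim: ℓ(T[m]) = 2^m.

Base case: ℓ(T[0]) = 1, and 2^0 = 1.
Assume ℓ(T[r]) = 2^r.
Then ℓ(T[r+1]) = 2·ℓ(T[r]) = 2·2^r = 2^{r+1}.
So the formula holds for r+1, and by induction ℓ(T[m]) = 2^m for all m ≥ 0.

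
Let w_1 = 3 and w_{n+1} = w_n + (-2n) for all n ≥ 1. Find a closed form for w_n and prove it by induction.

Claim: w_n = -n^2 + n + 3.

Base case: w_1 = 3, and -1^2 + 1 + 3 = 3.
Assume w_j = -j^2 + j + 3.
Then w_{j+1} = w_j + (-2j) = (-j^2 + j + 3) + (-2j) = -j^2 − j + 3,
and -(j+1)^2 + (j+1) + 3 = -j^2 − j + 3.
Hence w_n = -n^2 + n + 3 for every n ≥ 1, by induction.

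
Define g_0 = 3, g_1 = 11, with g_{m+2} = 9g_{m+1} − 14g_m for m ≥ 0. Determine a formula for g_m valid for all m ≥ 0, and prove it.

Claim: g_m = 2·2^m + 7^m.

Base cases: g_0 = 3 and 2·2^0 + 7^0 = 3; g_1 = 11 and 2·2^1 + 7^1 = 11.
Assume g_j = 2·2^j + 7^j for all 0 ≤ j ≤ k, where k ≥ 1.
Then g_{k+1} = 9g_k − 14g_{k−1} = 9·(2·2^k + 7^k) − 14·(2·2^{k−1} + 7^{k−1}) = 2·(9·2 − 14)2^{k−1} + (9·7 − 14)7^{k−1} = 8·2^{k−1} + 49·7^{k−1} = 2·2^{k+1} + 7^{k+1}.
This completes the inductive step, so g_m = 2·2^m + 7^m for all m ≥ 0.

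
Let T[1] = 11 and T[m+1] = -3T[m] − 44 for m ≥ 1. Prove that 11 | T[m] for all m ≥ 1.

Base case: T[1] = 11 = 11·1, so 11 | T[1].
Assume 11 | T[r], so T[r] = 11t for some integer t.
Then T[r+1] = -3T[r] − 44 = -3·(11t) − 44 = 11(-3t − 4), so 11 | T[r+1].
This completes the inductive step, so 11 | T[m] for all m ≥ 1.

11 | T[m]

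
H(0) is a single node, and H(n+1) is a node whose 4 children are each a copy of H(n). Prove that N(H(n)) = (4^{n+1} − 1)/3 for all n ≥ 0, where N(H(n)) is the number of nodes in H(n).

Base case: N(H(0)) = 1, and (4^{0+1} − 1)/3 = 1.
Assume N(H(k)) = (4^{k+1} − 1)/3.
Then N(H(k+1)) = 1 + 4N(H(k)) = 1 + 4·(4^{k+1} − 1)/3 = 1 + (4^{k+2} − 4)/3 = (3 + 4^{k+2} − 4)/3 = (4^{k+2} − 1)/3.
Hence N(H(n)) = (4^{n+1} − 1)/3 for every n ≥ 0, by induction.

N(H(n)) = (4^{n+1} − 1)/3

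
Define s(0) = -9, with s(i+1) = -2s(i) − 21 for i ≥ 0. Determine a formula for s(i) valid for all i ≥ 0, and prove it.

Claim: s(i) = -2·(-2)^i − 7.

Base case: s(0) = -9, and -2·(-2)^0 − 7 = -2 − 7 = -9.
Assume s(r) = -2·(-2)^r − 7 for some r ≥ 0.
Then s(r+1) = -2s(r) − 21 = -2·(-2·(-2)^r − 7) − 21 = 4·(-2)^r + 14 − 21 = -2·(-2)^{r+1} − 7.
This completes the inductive step, so s(i) = -2·(-2)^i − 7 for all i ≥ 0.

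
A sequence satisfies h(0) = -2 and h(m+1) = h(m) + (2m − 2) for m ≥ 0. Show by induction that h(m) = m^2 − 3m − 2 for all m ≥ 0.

Base case: h(0) = -2, and 0^2 − 3·0 − 2 = -2.
Assume h(r) = r^2 − 3r − 2.
Then h(r+1) = h(r) + (2r − 2) = (r^2 − 3r − 2) + (2r − 2) = r^2 − r − 4,
and (r+1)^2 − 3·(r+1) − 2 = r^2 − r − 4.
By induction, h(m) = m^2 − 3m − 2 for all m ≥ 0.

h(m) = m^2 − 3m − 2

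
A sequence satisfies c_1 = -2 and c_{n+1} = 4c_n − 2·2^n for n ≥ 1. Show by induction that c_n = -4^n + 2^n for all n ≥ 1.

Base case: c_1 = -2, and -4^1 + 2^1 = -4 + 2 = -2.
Assume c_j = -4^j + 2^j for some j ≥ 1.
Then c_{j+1} = 4c_j − 2·2^j = 4·(-4^j + 2^j) − 2·2^j = -4^{j+1} + 4·2^j − 2·2^j = -4^{j+1} + 2·2^j = -4^{j+1} + 2^{j+1}.
So the formula holds for j+1, and by induction c_n = -4^n + 2^n for all n ≥ 1.

c_n = -4^n + 2^n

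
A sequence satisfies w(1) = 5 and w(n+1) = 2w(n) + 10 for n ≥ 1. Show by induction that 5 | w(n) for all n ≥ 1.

Base case: w(1) = 5 = 5·1, so 5 | w(1).
Assume 5 | w(k), so w(k) = 5t for some integer t.
Then w(k+1) = 2w(k) + 10 = 2·(5t) + 10 = 5(2t + 2), so 5 | w(k+1).
This completes the inductive step, so 5 | w(n) for all n ≥ 1.

5 | w(n)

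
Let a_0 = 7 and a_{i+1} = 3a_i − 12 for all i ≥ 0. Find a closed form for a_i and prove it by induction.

Claim: a_i = 3^i + 6.

Base case: a_0 = 7, and 3^0 + 6 = 1 + 6 = 7.
Assume a_j = 3^j + 6 for some j ≥ 0.
Then a_{j+1} = 3a_j − 12 = 3·(3^j + 6) − 12 = 3^{j+1} + 18 − 12 = 3^{j+1} + 6.
So the formula holds for j+1, and by induction a_i = 3^i + 6 for all i ≥ 0.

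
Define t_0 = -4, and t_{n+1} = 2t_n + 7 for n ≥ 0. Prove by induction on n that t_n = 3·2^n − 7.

Base case: t_0 = -4, and 3·2^0 − 7 = 3 − 7 = -4.
Assume t_r = 3·2^r − 7 for some r ≥ 0.
Then t_{r+1} = 2t_r + 7 = 2·(3·2^r − 7) + 7 = 6·2^r − 14 + 7 = 3·2^{r+1} − 7.
So the formula holds for r+1, and by induction t_n = 3·2^n − 7 for all n ≥ 0.

t_n = 3·2^n − 7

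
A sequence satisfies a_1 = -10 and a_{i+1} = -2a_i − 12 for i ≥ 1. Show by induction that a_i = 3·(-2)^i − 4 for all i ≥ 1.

Base case: a_1 = -10, and 3·(-2)^1 − 4 = -6 − 4 = -10.
Assume a_m = 3·(-2)^m − 4 for some m ≥ 1.
Then a_{m+1} = -2a_m − 12 = -2·(3·(-2)^m − 4) − 12 = -6·(-2)^m + 8 − 12 = 3·(-2)^{m+1} − 4.
Hence a_i = 3·(-2)^i − 4 for every i ≥ 1, by induction.

a_i = 3·(-2)^i − 4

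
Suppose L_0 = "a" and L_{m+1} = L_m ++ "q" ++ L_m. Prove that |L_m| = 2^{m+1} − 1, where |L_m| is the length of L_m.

Base case: |L_0| = 1, and 2^{0+1} − 1 = 1.
Assume |L_k| = 2^{k+1} − 1.
Then |L_{k+1}| = |L_k| + 1 + |L_k| = 2|L_k| + 1 = 2(2^{k+1} − 1) + 1 = 2^{k+2} − 2 + 1 = 2^{k+2} − 1.
This completes the inductive step, so |L_m| = 2^{m+1} − 1 for all m ≥ 0.

|L_m| = 2^{m+1} − 1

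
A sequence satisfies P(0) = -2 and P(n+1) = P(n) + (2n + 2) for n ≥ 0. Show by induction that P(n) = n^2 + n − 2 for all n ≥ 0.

Base case: P(0) = -2, and 0^2 + 0 − 2 = -2.
Assume P(m) = m^2 + m − 2.
Then P(m+1) = P(m) + (2m + 2) = (m^2 + m − 2) + (2m + 2) = m^2 + 3m,
and (m+1)^2 + (m+1) − 2 = m^2 + 3m.
This completes the inductive step, so P(n) = n^2 + n − 2 for all n ≥ 0.

P(n) = n^2 + n − 2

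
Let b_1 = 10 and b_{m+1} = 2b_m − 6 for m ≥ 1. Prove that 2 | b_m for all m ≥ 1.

Base case: b_1 = 10 = 2·5, so 2 | b_1.
Assume 2 | b_j, so b_j = 2t for some integer t.
Then b_{j+1} = 2b_j − 6 = 2·(2t) − 6 = 2(2t − 3), so 2 | b_{j+1}.
Hence 2 | b_m for every m ≥ 1, by induction.

2 | b_m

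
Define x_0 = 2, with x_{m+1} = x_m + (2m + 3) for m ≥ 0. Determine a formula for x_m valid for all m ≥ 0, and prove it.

Claim: x_m = m^2 + 2m + 2.

Base case: x_0 = 2, and 0^2 + 2·0 + 2 = 2.
Assume x_r = r^2 + 2r + 2.
Then x_{r+1} = x_r + (2r + 3) = (r^2 + 2r + 2) + (2r + 3) = r^2 + 4r + 5,
and (r+1)^2 + 2·(r+1) + 2 = r^2 + 4r + 5.
This completes the inductive step, so x_m = m^2 + 2m + 2 for all m ≥ 0.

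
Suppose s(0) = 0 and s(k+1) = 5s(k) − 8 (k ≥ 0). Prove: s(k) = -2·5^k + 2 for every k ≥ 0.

Base case: s(0) = 0, and -2·5^0 + 2 = -2 + 2 = 0.
Assume s(m) = -2·5^m + 2 for some m ≥ 0.
Then s(m+1) = 5s(m) − 8 = 5·(-2·5^m + 2) − 8 = -10·5^m + 10 − 8 = -2·5^{m+1} + 2.
Hence s(k) = -2·5^k + 2 for every k ≥ 0, by induction.

s(k) = -2·5^k + 2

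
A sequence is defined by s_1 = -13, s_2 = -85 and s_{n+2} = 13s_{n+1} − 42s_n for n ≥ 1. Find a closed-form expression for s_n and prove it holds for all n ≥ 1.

Claim: s_n = -7^n − 6^n.

Base cases: s_1 = -13 and -7^1 − 6^1 = -13; s_2 = -85 and -7^2 − 6^2 = -85.
Assume s_j = -7^j − 6^j for all 1 ≤ j ≤ k, where k ≥ 2.
Then s_{k+1} = 13s_k − 42s_{k−1} = 13·(-7^k − 6^k) − 42·(-7^{k−1} − 6^{k−1}) = -(13·7 − 42)7^{k−1} − (13·6 − 42)6^{k−1} = -49·7^{k−1} − 36·6^{k−1} = -7^{k+1} − 6^{k+1}.
By strong induction, s_n = -7^n − 6^n for all n ≥ 1.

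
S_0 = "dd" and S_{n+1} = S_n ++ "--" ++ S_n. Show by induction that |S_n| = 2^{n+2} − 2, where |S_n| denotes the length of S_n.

Base case: |S_0| = 2, and 2^{0+2} − 2 = 2.
Assume |S_m| = 2^{m+2} − 2.
Then |S_{m+1}| = |S_m| + 2 + |S_m| = 2|S_m| + 2 = 2(2^{m+2} − 2) + 2 = 2^{m+3} − 4 + 2 = 2^{m+3} − 2.
Hence |S_n| = 2^{n+2} − 2 for every n ≥ 0, by induction.

|S_n| = 2^{n+2} − 2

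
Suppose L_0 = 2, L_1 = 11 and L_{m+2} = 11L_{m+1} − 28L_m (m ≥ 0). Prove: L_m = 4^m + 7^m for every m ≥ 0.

Base cases: L_0 = 2 and 4^0 + 7^0 = 2; L_1 = 11 and 4^1 + 7^1 = 11.
Assume L_j = 4^j + 7^j for all 0 ≤ j ≤ r, where r ≥ 1.
Then L_{r+1} = 11L_r − 28L_{r−1} = 11·(4^r + 7^r) − 28·(4^{r−1} + 7^{r−1}) = (11·4 − 28)4^{r−1} + (11·7 − 28)7^{r−1} = 16·4^{r−1} + 49·7^{r−1} = 4^{r+1} + 7^{r+1}.
Hence L_m = 4^m + 7^m for every m ≥ 0, by strong induction.

L_m = 4^m + 7^m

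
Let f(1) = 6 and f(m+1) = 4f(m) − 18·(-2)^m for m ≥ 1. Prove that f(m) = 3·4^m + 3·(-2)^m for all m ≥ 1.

Base case: f(1) = 6, and 3·4^1 + 3·(-2)^1 = 12 − 6 = 6.
Assume f(k) = 3·4^k + 3·(-2)^k for some k ≥ 1.
Then f(k+1) = 4f(k) − 18·(-2)^k = 4·(3·4^k + 3·(-2)^k) − 18·(-2)^k = 3·4^{k+1} + 12·(-2)^k − 18·(-2)^k = 3·4^{k+1} − 6·(-2)^k = 3·4^{k+1} + 3·(-2)^{k+1}.
By induction, f(m) = 3·4^m + 3·(-2)^m for all m ≥ 1.

f(m) = 3·4^m + 3·(-2)^m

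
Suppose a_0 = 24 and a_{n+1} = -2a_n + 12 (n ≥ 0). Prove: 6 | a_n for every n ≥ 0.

Base case: a_0 = 24 = 6·4, so 6 | a_0.
Assume 6 | a_m, so a_m = 6t for some integer t.
Then a_{m+1} = -2a_m + 12 = -2·(6t) + 12 = 6(-2t + 2), so 6 | a_{m+1}.
By induction, 6 | a_n for all n ≥ 0.

6 | a_n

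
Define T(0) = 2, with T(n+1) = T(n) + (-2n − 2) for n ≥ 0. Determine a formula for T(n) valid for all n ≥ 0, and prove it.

Claim: T(n) = -n^2 − n + 2.

Base case: T(0) = 2, and -0^2 − 0 + 2 = 2.
Assume T(k) = -k^2 − k + 2.
Then T(k+1) = T(k) + (-2k − 2) = (-k^2 − k + 2) + (-2k − 2) = -k^2 − 3k,
and -(k+1)^2 − (k+1) + 2 = -k^2 − 3k.
Hence T(n) = -n^2 − n + 2 for every n ≥ 0, by induction.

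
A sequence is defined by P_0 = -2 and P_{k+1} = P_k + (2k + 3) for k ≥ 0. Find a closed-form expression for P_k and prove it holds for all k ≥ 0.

Claim: P_k = k^2 + 2k − 2.

Base case: P_0 = -2, and 0^2 + 2·0 − 2 = -2.
Assume P_j = j^2 + 2j − 2.
Then P_{j+1} = P_j + (2j + 3) = (j^2 + 2j − 2) + (2j + 3) = j^2 + 4j + 1,
and (j+1)^2 + 2·(j+1) − 2 = j^2 + 4j + 1.
By induction, P_k = k^2 + 2k − 2 for all k ≥ 0.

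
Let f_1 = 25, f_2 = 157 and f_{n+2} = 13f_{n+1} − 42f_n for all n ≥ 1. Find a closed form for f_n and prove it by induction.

Claim: f_n = 3·6^n + 7^n.

Base cases: f_1 = 25 and 3·6^1 + 7^1 = 25; f_2 = 157 and 3·6^2 + 7^2 = 157.
Assume f_j = 3·6^j + 7^j for all 1 ≤ j ≤ k, where k ≥ 2.
Then f_{k+1} = 13f_k − 42f_{k−1} = 13·(3·6^k + 7^k) − 42·(3·6^{k−1} + 7^{k−1}) = 3·(13·6 − 42)6^{k−1} + (13·7 − 42)7^{k−1} = 108·6^{k−1} + 49·7^{k−1} = 3·6^{k+1} + 7^{k+1}.
So the formula holds for k+1, and by strong induction f_n = 3·6^n + 7^n for all n ≥ 1.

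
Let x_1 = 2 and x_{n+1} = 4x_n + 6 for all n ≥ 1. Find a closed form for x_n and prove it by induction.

Claim: x_n = 4^n − 2.

Base case: x_1 = 2, and 4^1 − 2 = 4 − 2 = 2.
Assume x_j = 4^j − 2 for some j ≥ 1.
Then x_{j+1} = 4x_j + 6 = 4·(4^j − 2) + 6 = 4^{j+1} − 8 + 6 = 4^{j+1} − 2.
By induction, x_n = 4^n − 2 for all n ≥ 1.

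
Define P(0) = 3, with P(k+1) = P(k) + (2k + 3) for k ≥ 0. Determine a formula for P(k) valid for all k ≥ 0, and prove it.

Claim: P(k) = k^2 + 2k + 3.

Base case: P(0) = 3, and 0^2 + 2·0 + 3 = 3.
Assume P(j) = j^2 + 2j + 3.
Then P(j+1) = P(j) + (2j + 3) = (j^2 + 2j + 3) + (2j + 3) = j^2 + 4j + 6,
and (j+1)^2 + 2·(j+1) + 3 = j^2 + 4j + 6.
This completes the inductive step, so P(k) = k^2 + 2k + 3 for all k ≥ 0.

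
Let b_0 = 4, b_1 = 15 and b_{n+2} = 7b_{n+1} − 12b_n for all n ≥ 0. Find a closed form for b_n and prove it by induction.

Claim: b_n = 3·4^n + 3^n.

Base cases: b_0 = 4 and 3·4^0 + 3^0 = 4; b_1 = 15 and 3·4^1 + 3^1 = 15.
Assume b_i = 3·4^i + 3^i for all 0 ≤ i ≤ j, where j ≥ 1.
Then b_{j+1} = 7b_j − 12b_{j−1} = 7·(3·4^j + 3^j) − 12·(3·4^{j−1} + 3^{j−1}) = 3·(7·4 − 12)4^{j−1} + (7·3 − 12)3^{j−1} = 48·4^{j−1} + 9·3^{j−1} = 3·4^{j+1} + 3^{j+1}.
Hence b_n = 3·4^n + 3^n for every n ≥ 0, by strong induction.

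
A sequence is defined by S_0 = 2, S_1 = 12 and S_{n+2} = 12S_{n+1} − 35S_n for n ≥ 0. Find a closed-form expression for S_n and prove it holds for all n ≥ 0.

Claim: S_n = 7^n + 5^n.

Base cases: S_0 = 2 and 7^0 + 5^0 = 2; S_1 = 12 and 7^1 + 5^1 = 12.
Assume S_j = 7^j + 5^j for all 0 ≤ j ≤ k, where k ≥ 1.
Then S_{k+1} = 12S_k − 35S_{k−1} = 12·(7^k + 5^k) − 35·(7^{k−1} + 5^{k−1}) = (12·7 − 35)7^{k−1} + (12·5 − 35)5^{k−1} = 49·7^{k−1} + 25·5^{k−1} = 7^{k+1} + 5^{k+1}.
This completes the inductive step, so S_n = 7^n + 5^n for all n ≥ 0.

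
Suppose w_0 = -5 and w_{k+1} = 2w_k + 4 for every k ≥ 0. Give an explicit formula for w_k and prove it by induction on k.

Claim: w_k = -2^k − 4.

Base case: w_0 = -5, and -2^0 − 4 = -1 − 4 = -5.
Assume w_m = -2^m − 4 for some m ≥ 0.
Then w_{m+1} = 2w_m + 4 = 2·(-2^m − 4) + 4 = -2^{m+1} − 8 + 4 = -2^{m+1} − 4.
So the formula holds for m+1, and by induction w_k = -2^k − 4 for all k ≥ 0.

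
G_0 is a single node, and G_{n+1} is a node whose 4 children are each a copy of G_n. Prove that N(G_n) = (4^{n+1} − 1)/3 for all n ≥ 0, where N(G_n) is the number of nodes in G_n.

Base case: N(G_0) = 1, and (4^{0+1} − 1)/3 = 1.
Assume N(G_m) = (4^{m+1} − 1)/3.
Then N(G_{m+1}) = 1 + 4N(G_m) = 1 + 4·(4^{m+1} − 1)/3 = 1 + (4^{m+2} − 4)/3 = (3 + 4^{m+2} − 4)/3 = (4^{m+2} − 1)/3.
So the formula holds for m+1, and by induction N(G_n) = (4^{n+1} − 1)/3 for all n ≥ 0.

N(G_n) = (4^{n+1} − 1)/3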